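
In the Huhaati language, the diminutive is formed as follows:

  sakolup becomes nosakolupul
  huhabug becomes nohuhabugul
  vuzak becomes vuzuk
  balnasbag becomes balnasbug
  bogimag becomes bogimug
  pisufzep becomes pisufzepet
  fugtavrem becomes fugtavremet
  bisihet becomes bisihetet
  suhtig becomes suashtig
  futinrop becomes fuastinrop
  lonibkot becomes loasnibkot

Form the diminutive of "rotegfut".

huhabug and balnasbag both end in -g yet inflect differently (nohuhabugul, balnasbug), so the final letter is not what conditions the rule; the last vowel is.
"rotegfut" has last vowel 'u'. The stems whose last vowel is 'u' (sakolup → nosakolupul, huhabug → nohuhabugul) add no- … -ul around the stem.
So rotegfut → norotegfutul.

norotegfutul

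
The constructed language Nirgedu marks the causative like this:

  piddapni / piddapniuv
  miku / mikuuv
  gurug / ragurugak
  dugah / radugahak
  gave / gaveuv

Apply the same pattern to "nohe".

noheuv

"nohe" ends in a vowel. The stems ending in a vowel (gave → gaveuv, piddapni → piddapniuv, miku → mikuuv) add -uv.
So nohe → noheuv.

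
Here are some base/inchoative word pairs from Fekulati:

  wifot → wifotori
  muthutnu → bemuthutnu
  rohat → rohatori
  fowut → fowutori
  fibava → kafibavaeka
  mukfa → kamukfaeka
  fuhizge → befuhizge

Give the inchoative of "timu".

rohat and mukfa both have last vowel 'a' yet inflect differently (rohatori, kamukfaeka), so the last vowel is not what conditions the rule; the final letter is.
"timu" ends in -u. The one such stem in the data (muthutnu → bemuthutnu) adds the prefix be-, so the same rule applies.
The other patterns: stems ending in -t add -ori; stems ending in -a add ka- … -eka around the stem.
So timu → betimu.

betimu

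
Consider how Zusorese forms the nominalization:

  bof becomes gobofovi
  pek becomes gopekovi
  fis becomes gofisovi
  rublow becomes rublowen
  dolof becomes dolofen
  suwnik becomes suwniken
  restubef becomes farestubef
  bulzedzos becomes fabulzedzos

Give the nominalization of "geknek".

gekneken

bof and dolof both end in -f yet inflect differently (gobofovi, dolofen), so the final letter is not what conditions the rule; the number of vowels is.
"geknek" has 2 vowels. The stems with 2 vowels (rublow → rublowen, dolof → dolofen, suwnik → suwniken) add -en.
The other patterns: stems with 1 vowel add go- … -ovi around the stem; stems with 3 vowels add the prefix fa-.
So geknek → gekneken.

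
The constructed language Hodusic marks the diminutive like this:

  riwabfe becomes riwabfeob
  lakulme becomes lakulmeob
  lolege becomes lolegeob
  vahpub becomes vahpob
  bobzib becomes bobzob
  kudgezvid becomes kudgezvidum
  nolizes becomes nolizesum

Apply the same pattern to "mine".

mineob

"mine" ends in -e. The stems ending in -e (riwabfe → riwabfeob, lakulme → lakulmeob, lolege → lolegeob) add -ob.
So mine → mineob.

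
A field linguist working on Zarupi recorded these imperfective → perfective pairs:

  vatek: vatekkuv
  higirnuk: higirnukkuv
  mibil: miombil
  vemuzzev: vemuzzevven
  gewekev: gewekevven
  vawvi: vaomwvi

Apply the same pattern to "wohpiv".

wohpivven

vatek and gewekev both have last vowel 'e' yet inflect differently (vatekkuv, gewekevven), so the last vowel is not what conditions the rule; the final letter is.
"wohpiv" ends in -v. The stems ending in -v (gewekev → gewekevven, vemuzzev → vemuzzevven) double the final consonant and add -en.
The other patterns: stems ending in -k double the final consonant and add -uv; stems ending in -i or -l insert -om- after the first vowel.
So wohpiv → wohpivven.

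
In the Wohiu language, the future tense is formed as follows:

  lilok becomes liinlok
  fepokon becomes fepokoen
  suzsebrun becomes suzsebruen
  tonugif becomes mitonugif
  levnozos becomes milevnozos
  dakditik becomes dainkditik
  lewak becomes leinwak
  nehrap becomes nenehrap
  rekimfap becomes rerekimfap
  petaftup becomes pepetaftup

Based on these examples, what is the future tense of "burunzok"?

fepokon and lilok both have last vowel 'o' yet inflect differently (fepokoen, liinlok), so the last vowel is not what conditions the rule; the final letter is.
"burunzok" ends in -k. The stems ending in -k (lewak → leinwak, lilok → liinlok, dakditik → dainkditik) insert -in- after the first vowel.
The other patterns: stems ending in -n drop the final letter and add -en; stems ending in -p repeat the first consonant+vowel as a prefix; stems ending in -f or -s add the prefix mi-.
So burunzok → buinrunzok.

buinrunzok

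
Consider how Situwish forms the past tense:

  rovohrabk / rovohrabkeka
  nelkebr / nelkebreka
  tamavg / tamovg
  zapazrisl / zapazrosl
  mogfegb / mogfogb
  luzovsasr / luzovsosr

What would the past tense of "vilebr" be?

nelkebr and luzovsasr both end in -r yet inflect differently (nelkebreka, luzovsosr), so the final letter is not what conditions the rule; the second-to-last letter is.
"vilebr" has second-to-last letter 'b'. The stems whose second-to-last letter is 'b' (rovohrabk → rovohrabkeka, nelkebr → nelkebreka) add -eka.
So vilebr → vilebreka.

vilebreka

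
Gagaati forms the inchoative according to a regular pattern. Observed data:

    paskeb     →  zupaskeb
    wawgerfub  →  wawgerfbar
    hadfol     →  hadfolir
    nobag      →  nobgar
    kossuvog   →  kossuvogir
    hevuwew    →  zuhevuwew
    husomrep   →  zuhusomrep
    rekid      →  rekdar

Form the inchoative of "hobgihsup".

hobgihspar

paskeb and wawgerfub both end in -b yet inflect differently (zupaskeb, wawgerfbar), so the final letter is not what conditions the rule; the last vowel is.
"hobgihsup" has last vowel 'u'. The one such stem in the data (wawgerfub → wawgerfbar) deletes the last vowel and adds -ar (as do rekid, nobag), so the same rule applies.
So hobgihsup → hobgihspar.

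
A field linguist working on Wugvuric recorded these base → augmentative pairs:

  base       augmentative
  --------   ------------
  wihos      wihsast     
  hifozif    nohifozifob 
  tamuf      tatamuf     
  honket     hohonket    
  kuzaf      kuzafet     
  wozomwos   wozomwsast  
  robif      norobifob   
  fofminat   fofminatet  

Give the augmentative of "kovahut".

kokovahut

"kovahut" has last vowel 'u'. The one such stem in the data (tamuf → tatamuf) repeats the first consonant+vowel as a prefix (as does honket), so the same rule applies.
So kovahut → kokovahut.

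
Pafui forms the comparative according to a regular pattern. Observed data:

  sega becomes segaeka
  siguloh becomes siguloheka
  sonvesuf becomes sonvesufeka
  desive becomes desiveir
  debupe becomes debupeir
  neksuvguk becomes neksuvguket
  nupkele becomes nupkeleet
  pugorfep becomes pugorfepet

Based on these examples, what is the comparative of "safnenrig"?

desive and nupkele both end in -e yet inflect differently (desiveir, nupkeleet), so the final letter is not what conditions the rule; the first letter is.
"safnenrig" begins with s-. The stems beginning with s- (sega → segaeka, siguloh → siguloheka, sonvesuf → sonvesufeka) add -eka.
The other patterns: stems beginning with d- add -ir; stems beginning with n- or p- add -et.
So safnenrig → safnenrigeka.

safnenrigeka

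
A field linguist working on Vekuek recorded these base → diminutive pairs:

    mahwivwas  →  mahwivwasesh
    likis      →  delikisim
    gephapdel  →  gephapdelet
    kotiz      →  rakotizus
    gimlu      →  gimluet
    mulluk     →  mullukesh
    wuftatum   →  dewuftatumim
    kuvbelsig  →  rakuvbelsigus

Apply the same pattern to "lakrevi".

delakreviim

mahwivwas and likis both end in -s yet inflect differently (mahwivwasesh, delikisim), so the final letter is not what conditions the rule; the first letter is.
"lakrevi" begins with l-. The one such stem in the data (likis → delikisim) adds de- … -im around the stem, so the same rule applies.
The other patterns: stems beginning with k- add ra- … -us around the stem; stems beginning with g- add -et; stems beginning with m- add -esh.
So lakrevi → delakreviim.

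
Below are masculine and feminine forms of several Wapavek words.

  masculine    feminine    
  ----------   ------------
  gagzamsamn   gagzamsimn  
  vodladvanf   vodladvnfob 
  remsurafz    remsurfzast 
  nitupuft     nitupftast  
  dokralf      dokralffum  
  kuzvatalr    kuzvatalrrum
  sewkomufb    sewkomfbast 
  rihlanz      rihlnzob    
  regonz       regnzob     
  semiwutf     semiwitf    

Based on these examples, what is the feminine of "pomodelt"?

pomodelttum

"pomodelt" has second-to-last letter 'l'. The stems whose second-to-last letter is 'l' (kuzvatalr → kuzvatalrrum, dokralf → dokralffum) double the final consonant and add -um.
The other patterns: stems whose second-to-last letter is 'f' delete the last vowel and add -ast; stems whose second-to-last letter is 'n' delete the last vowel and add -ob; stems whose second-to-last letter is 'm' or 't' change the last vowel to 'i'.
So pomodelt → pomodelttum.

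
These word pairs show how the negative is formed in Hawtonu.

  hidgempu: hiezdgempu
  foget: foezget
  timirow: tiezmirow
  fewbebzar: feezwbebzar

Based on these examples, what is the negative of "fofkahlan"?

foezfkahlan

Every pair shown (hidgempu → hiezdgempu, foget → foezget, timirow → tiezmirow, …) follows the same rule: insert -ez- after the first vowel.
So fofkahlan → foezfkahlan.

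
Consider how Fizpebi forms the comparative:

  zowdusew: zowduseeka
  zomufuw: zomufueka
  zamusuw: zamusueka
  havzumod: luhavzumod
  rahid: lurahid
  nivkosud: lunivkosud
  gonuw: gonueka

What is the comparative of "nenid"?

lunenid

"nenid" ends in -d. The stems ending in -d (nivkosud → lunivkosud, havzumod → luhavzumod, rahid → lurahid) add the prefix lu-.
So nenid → lunenid.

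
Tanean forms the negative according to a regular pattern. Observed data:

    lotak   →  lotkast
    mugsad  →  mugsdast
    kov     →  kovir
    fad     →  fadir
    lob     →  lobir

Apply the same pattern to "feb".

mugsad and fad both end in -d yet inflect differently (mugsdast, fadir), so the final letter is not what conditions the rule; the number of vowels is.
"feb" has 1 vowel. The stems with 1 vowel (kov → kovir, fad → fadir, lob → lobir) add -ir.
The other pattern: stems with 2 vowels delete the last vowel and add -ast.
So feb → febir.

febir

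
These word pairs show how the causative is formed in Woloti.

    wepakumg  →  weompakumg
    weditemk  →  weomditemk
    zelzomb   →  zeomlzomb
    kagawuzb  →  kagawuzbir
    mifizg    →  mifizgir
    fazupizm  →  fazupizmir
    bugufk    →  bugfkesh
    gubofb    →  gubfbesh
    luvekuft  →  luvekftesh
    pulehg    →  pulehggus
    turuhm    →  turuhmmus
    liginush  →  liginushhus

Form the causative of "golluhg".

golluhggus

zelzomb and kagawuzb both end in -b yet inflect differently (zeomlzomb, kagawuzbir), so the final letter is not what conditions the rule; the second-to-last letter is.
"golluhg" has second-to-last letter 'h'. The stems whose second-to-last letter is 'h' (pulehg → pulehggus, turuhm → turuhmmus) double the final consonant and add -us.
The other patterns: stems whose second-to-last letter is 'm' insert -om- after the first vowel; stems whose second-to-last letter is 'z' add -ir; stems whose second-to-last letter is 'f' delete the last vowel and add -esh.
So golluhg → golluhggus.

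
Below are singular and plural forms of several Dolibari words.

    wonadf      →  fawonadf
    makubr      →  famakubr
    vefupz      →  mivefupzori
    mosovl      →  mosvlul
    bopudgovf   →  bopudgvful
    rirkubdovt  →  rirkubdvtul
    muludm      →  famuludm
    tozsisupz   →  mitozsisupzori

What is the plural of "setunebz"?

fasetunebz

"setunebz" has second-to-last letter 'b'. The one such stem in the data (makubr → famakubr) adds the prefix fa-, so the same rule applies.
So setunebz → fasetunebz.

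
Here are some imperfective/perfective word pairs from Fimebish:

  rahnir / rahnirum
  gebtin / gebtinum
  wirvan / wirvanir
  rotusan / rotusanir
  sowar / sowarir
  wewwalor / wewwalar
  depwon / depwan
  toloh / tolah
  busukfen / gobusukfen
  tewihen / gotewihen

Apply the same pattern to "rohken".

gebtin and wirvan both end in -n yet inflect differently (gebtinum, wirvanir), so the final letter is not what conditions the rule; the last vowel is.
"rohken" has last vowel 'e'. The stems whose last vowel is 'e' (busukfen → gobusukfen, tewihen → gotewihen) add the prefix go-.
The other patterns: stems whose last vowel is 'i' add -um; stems whose last vowel is 'a' add -ir; stems whose last vowel is 'o' change the last vowel to 'a'.
So rohken → gorohken.

gorohken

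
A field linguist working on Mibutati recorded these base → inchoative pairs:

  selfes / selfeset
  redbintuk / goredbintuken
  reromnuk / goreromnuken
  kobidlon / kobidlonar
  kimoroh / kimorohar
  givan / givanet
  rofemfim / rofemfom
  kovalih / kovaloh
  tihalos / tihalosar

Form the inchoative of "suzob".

suzobar

"suzob" has last vowel 'o'. The stems whose last vowel is 'o' (kimoroh → kimorohar, kobidlon → kobidlonar, tihalos → tihalosar) add -ar.
So suzob → suzobar.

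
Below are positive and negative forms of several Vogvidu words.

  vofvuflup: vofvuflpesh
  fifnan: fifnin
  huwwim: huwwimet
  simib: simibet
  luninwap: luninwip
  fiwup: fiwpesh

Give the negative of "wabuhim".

"wabuhim" has last vowel 'i'. The stems whose last vowel is 'i' (huwwim → huwwimet, simib → simibet) add -et.
So wabuhim → wabuhimet.

wabuhimet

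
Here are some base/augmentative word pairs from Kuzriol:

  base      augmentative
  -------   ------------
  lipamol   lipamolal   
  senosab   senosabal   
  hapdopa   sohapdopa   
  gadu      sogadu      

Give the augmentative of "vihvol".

"vihvol" ends in a consonant. The stems ending in a consonant (lipamol → lipamolal, senosab → senosabal) add -al.
So vihvol → vihvolal.

vihvolal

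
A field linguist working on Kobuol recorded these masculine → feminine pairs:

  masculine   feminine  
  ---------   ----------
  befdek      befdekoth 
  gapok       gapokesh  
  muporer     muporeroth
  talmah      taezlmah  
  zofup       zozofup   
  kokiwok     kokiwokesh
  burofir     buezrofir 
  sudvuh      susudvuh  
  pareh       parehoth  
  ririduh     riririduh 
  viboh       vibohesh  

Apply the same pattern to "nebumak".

neezbumak

pareh and sudvuh both end in -h yet inflect differently (parehoth, susudvuh), so the final letter is not what conditions the rule; the last vowel is.
"nebumak" has last vowel 'a'. The one such stem in the data (talmah → taezlmah) inserts -ez- after the first vowel (as does burofir), so the same rule applies.
The other patterns: stems whose last vowel is 'e' add -oth; stems whose last vowel is 'u' repeat the first consonant+vowel as a prefix; stems whose last vowel is 'o' add -esh.
So nebumak → neezbumak.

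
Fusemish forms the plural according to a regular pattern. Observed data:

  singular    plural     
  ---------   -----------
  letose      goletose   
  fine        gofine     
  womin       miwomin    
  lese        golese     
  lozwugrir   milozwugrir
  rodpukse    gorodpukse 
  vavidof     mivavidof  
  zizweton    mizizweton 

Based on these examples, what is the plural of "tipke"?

lese and lozwugrir both begin with l- yet inflect differently (golese, milozwugrir), so the first letter is not what conditions the rule; the final letter is.
"tipke" ends in -e. The stems ending in -e (rodpukse → gorodpukse, fine → gofine, lese → golese) add the prefix go-.
The other pattern: stems ending in -f, -n or -r add the prefix mi-.
So tipke → gotipke.

gotipke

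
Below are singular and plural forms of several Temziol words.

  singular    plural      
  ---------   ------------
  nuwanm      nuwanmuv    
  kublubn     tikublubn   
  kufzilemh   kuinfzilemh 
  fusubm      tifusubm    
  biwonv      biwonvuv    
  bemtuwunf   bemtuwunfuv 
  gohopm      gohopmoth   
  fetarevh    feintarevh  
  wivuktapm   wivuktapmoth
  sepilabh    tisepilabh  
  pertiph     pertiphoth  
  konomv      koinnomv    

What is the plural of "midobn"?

timidobn

"midobn" has second-to-last letter 'b'. The stems whose second-to-last letter is 'b' (fusubm → tifusubm, sepilabh → tisepilabh, kublubn → tikublubn) add the prefix ti-.
The other patterns: stems whose second-to-last letter is 'n' add -uv; stems whose second-to-last letter is 'p' add -oth; stems whose second-to-last letter is 'm' or 'v' insert -in- after the first vowel.
So midobn → timidobn.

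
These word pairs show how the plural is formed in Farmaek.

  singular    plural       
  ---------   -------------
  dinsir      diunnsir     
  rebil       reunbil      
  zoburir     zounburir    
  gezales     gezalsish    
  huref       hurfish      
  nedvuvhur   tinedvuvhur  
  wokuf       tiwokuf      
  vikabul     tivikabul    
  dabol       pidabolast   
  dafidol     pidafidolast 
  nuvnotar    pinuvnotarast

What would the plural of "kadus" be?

tikadus

dinsir and nedvuvhur both end in -r yet inflect differently (diunnsir, tinedvuvhur), so the final letter is not what conditions the rule; the last vowel is.
"kadus" has last vowel 'u'. The stems whose last vowel is 'u' (nedvuvhur → tinedvuvhur, wokuf → tiwokuf, vikabul → tivikabul) add the prefix ti-.
The other patterns: stems whose last vowel is 'i' insert -un- after the first vowel; stems whose last vowel is 'e' delete the last vowel and add -ish; stems whose last vowel is 'a' or 'o' add pi- … -ast around the stem.
So kadus → tikadus.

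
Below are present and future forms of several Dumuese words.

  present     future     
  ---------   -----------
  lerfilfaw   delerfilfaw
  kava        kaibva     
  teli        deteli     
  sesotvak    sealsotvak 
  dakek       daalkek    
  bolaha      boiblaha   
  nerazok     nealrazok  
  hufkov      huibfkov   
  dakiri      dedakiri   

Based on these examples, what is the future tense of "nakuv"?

sesotvak and bolaha both have last vowel 'a' yet inflect differently (sealsotvak, boiblaha), so the last vowel is not what conditions the rule; the final letter is.
"nakuv" ends in -v. The one such stem in the data (hufkov → huibfkov) inserts -ib- after the first vowel (as do bolaha, kava), so the same rule applies.
So nakuv → naibkuv.

naibkuv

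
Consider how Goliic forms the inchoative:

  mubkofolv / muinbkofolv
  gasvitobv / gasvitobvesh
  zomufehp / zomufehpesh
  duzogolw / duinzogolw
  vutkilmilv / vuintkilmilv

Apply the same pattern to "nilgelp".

"nilgelp" has second-to-last letter 'l'. The stems whose second-to-last letter is 'l' (mubkofolv → muinbkofolv, duzogolw → duinzogolw, vutkilmilv → vuintkilmilv) insert -in- after the first vowel.
So nilgelp → niinlgelp.

niinlgelp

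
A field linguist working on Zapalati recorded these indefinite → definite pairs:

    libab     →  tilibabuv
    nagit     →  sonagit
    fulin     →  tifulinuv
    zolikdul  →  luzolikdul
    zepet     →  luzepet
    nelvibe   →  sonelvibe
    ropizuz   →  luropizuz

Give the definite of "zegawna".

luzegawna

nagit and zepet both end in -t yet inflect differently (sonagit, luzepet), so the final letter is not what conditions the rule; the first letter is.
"zegawna" begins with z-. The stems beginning with z- (zepet → luzepet, zolikdul → luzolikdul) add the prefix lu-.
The other patterns: stems beginning with n- add the prefix so-; stems beginning with f- or l- add ti- … -uv around the stem.
So zegawna → luzegawna.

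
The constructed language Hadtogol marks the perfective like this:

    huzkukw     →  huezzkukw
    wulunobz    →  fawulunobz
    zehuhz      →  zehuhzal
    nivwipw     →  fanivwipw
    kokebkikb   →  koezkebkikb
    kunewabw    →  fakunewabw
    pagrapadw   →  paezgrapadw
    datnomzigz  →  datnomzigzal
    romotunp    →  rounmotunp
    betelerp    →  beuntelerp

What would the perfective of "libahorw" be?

"libahorw" has second-to-last letter 'r'. The one such stem in the data (betelerp → beuntelerp) inserts -un- after the first vowel (as does romotunp), so the same rule applies.
So libahorw → liunbahorw.

liunbahorw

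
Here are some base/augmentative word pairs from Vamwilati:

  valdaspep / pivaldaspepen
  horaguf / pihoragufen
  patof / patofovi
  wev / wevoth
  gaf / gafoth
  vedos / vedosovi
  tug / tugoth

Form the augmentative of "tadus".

tadusovi

gaf and patof both end in -f yet inflect differently (gafoth, patofovi), so the final letter is not what conditions the rule; the number of vowels is.
"tadus" has 2 vowels. The stems with 2 vowels (patof → patofovi, vedos → vedosovi) add -ovi.
The other patterns: stems with 1 vowel add -oth; stems with 3 vowels add pi- … -en around the stem.
So tadus → tadusovi.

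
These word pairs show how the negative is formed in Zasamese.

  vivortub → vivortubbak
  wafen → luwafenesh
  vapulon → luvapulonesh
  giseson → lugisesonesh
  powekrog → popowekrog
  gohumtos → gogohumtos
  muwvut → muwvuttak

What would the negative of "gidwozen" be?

vapulon and powekrog both have last vowel 'o' yet inflect differently (luvapulonesh, popowekrog), so the last vowel is not what conditions the rule; the final letter is.
"gidwozen" ends in -n. The stems ending in -n (vapulon → luvapulonesh, giseson → lugisesonesh, wafen → luwafenesh) add lu- … -esh around the stem.
The other patterns: stems ending in -b or -t double the final consonant and add -ak; stems ending in -g or -s repeat the first consonant+vowel as a prefix.
So gidwozen → lugidwozenesh.

lugidwozenesh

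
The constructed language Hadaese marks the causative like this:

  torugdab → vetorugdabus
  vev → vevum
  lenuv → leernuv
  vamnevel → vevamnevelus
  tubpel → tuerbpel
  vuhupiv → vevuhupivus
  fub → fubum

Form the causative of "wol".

vev and lenuv both end in -v yet inflect differently (vevum, leernuv), so the final letter is not what conditions the rule; the number of vowels is.
"wol" has 1 vowel. The stems with 1 vowel (vev → vevum, fub → fubum) add -um.
The other patterns: stems with 2 vowels insert -er- after the first vowel; stems with 3 vowels add ve- … -us around the stem.
So wol → wolum.

wolum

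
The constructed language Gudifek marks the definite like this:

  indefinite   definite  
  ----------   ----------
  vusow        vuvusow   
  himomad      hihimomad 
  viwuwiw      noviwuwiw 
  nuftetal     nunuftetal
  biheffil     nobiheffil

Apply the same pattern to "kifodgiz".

nokifodgiz

viwuwiw and vusow both end in -w yet inflect differently (noviwuwiw, vuvusow), so the final letter is not what conditions the rule; the last vowel is.
"kifodgiz" has last vowel 'i'. The stems whose last vowel is 'i' (biheffil → nobiheffil, viwuwiw → noviwuwiw) add the prefix no-.
The other pattern: stems whose last vowel is 'a' or 'o' repeat the first consonant+vowel as a prefix.
So kifodgiz → nokifodgiz.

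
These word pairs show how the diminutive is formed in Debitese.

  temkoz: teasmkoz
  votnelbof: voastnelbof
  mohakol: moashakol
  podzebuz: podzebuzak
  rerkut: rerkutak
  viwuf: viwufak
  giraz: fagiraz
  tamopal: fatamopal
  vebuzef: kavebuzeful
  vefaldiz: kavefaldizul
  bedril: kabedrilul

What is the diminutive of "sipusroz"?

temkoz and podzebuz both end in -z yet inflect differently (teasmkoz, podzebuzak), so the final letter is not what conditions the rule; the last vowel is.
"sipusroz" has last vowel 'o'. The stems whose last vowel is 'o' (temkoz → teasmkoz, votnelbof → voastnelbof, mohakol → moashakol) insert -as- after the first vowel.
The other patterns: stems whose last vowel is 'u' add -ak; stems whose last vowel is 'a' add the prefix fa-; stems whose last vowel is 'e' or 'i' add ka- … -ul around the stem.
So sipusroz → siaspusroz.

siaspusroz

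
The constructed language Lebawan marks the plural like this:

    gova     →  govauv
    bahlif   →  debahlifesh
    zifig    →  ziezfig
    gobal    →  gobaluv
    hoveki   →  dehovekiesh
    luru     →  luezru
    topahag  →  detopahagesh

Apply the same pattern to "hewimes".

"hewimes" begins with h-. The one such stem in the data (hoveki → dehovekiesh) adds de- … -esh around the stem, so the same rule applies.
So hewimes → dehewimesesh.

dehewimesesh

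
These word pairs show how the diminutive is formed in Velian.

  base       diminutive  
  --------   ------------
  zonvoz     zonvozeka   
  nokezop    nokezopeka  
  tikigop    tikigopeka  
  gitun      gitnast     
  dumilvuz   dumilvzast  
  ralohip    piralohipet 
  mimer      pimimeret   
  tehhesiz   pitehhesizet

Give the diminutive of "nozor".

nozoreka

zonvoz and dumilvuz both end in -z yet inflect differently (zonvozeka, dumilvzast), so the final letter is not what conditions the rule; the last vowel is.
"nozor" has last vowel 'o'. The stems whose last vowel is 'o' (zonvoz → zonvozeka, nokezop → nokezopeka, tikigop → tikigopeka) add -eka.
The other patterns: stems whose last vowel is 'u' delete the last vowel and add -ast; stems whose last vowel is 'e' or 'i' add pi- … -et around the stem.
So nozor → nozoreka.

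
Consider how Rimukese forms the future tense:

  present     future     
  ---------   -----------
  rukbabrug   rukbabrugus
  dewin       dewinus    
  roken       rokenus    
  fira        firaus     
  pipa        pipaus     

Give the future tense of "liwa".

Every pair shown (rukbabrug → rukbabrugus, dewin → dewinus, roken → rokenus, …) follows the same rule: add -us.
So liwa → liwaus.

liwaus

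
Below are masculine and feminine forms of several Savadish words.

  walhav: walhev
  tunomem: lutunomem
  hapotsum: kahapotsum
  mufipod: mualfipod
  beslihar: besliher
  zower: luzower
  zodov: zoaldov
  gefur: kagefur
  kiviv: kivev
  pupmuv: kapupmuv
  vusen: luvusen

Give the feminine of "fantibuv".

kafantibuv

gefur and zower both end in -r yet inflect differently (kagefur, luzower), so the final letter is not what conditions the rule; the last vowel is.
"fantibuv" has last vowel 'u'. The stems whose last vowel is 'u' (hapotsum → kahapotsum, gefur → kagefur, pupmuv → kapupmuv) add the prefix ka-.
So fantibuv → kafantibuv.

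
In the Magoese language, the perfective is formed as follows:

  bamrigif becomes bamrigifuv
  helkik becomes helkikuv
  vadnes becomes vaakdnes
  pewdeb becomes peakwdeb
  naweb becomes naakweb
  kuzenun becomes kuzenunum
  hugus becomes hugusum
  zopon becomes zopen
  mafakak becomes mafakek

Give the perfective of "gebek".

vadnes and hugus both end in -s yet inflect differently (vaakdnes, hugusum), so the final letter is not what conditions the rule; the last vowel is.
"gebek" has last vowel 'e'. The stems whose last vowel is 'e' (vadnes → vaakdnes, pewdeb → peakwdeb, naweb → naakweb) insert -ak- after the first vowel.
The other patterns: stems whose last vowel is 'i' add -uv; stems whose last vowel is 'u' add -um; stems whose last vowel is 'a' or 'o' change the last vowel to 'e'.
So gebek → geakbek.

geakbek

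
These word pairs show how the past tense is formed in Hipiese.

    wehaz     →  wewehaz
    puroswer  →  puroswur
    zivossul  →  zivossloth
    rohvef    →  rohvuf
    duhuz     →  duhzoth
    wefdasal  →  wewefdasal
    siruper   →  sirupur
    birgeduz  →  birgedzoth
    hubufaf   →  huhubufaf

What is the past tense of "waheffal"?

"waheffal" has last vowel 'a'. The stems whose last vowel is 'a' (hubufaf → huhubufaf, wehaz → wewehaz, wefdasal → wewefdasal) repeat the first consonant+vowel as a prefix.
So waheffal → wawaheffal.

wawaheffal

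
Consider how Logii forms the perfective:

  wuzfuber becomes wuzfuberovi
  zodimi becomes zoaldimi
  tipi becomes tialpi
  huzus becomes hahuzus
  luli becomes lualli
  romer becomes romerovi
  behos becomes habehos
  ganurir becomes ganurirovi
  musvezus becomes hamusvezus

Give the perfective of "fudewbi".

fualdewbi

ganurir and luli both have last vowel 'i' yet inflect differently (ganurirovi, lualli), so the last vowel is not what conditions the rule; the final letter is.
"fudewbi" ends in -i. The stems ending in -i (luli → lualli, zodimi → zoaldimi, tipi → tialpi) insert -al- after the first vowel.
The other patterns: stems ending in -r add -ovi; stems ending in -s add the prefix ha-.
So fudewbi → fualdewbi.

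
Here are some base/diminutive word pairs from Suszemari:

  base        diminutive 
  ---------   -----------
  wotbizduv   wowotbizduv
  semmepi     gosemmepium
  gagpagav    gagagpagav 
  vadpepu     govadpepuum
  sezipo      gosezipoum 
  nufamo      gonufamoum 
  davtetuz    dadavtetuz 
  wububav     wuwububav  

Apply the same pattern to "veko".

"veko" ends in a vowel. The stems ending in a vowel (vadpepu → govadpepuum, nufamo → gonufamoum, semmepi → gosemmepium) add go- … -um around the stem.
So veko → govekoum.

govekoum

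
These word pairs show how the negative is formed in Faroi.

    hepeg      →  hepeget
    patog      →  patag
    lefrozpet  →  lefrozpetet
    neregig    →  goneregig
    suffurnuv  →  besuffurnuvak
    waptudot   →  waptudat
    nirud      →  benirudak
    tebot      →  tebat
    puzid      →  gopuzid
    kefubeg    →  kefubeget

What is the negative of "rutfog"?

lefrozpet and tebot both end in -t yet inflect differently (lefrozpetet, tebat), so the final letter is not what conditions the rule; the last vowel is.
"rutfog" has last vowel 'o'. The stems whose last vowel is 'o' (tebot → tebat, patog → patag, waptudot → waptudat) change the last vowel to 'a'.
So rutfog → rutfag.

rutfag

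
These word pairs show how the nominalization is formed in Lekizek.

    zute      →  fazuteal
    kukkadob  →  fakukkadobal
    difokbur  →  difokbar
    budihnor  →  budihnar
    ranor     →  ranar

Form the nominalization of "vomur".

vomar

"vomur" ends in -r. The stems ending in -r (difokbur → difokbar, budihnor → budihnar, ranor → ranar) change the last vowel to 'a'.
The other pattern: stems ending in -b or -e add fa- … -al around the stem.
So vomur → vomar.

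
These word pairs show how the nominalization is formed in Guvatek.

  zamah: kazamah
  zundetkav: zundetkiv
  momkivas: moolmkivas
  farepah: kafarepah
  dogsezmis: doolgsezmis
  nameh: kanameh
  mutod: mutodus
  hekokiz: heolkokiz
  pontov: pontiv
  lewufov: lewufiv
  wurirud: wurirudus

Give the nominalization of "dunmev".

dunmiv

farepah and zundetkav both have last vowel 'a' yet inflect differently (kafarepah, zundetkiv), so the last vowel is not what conditions the rule; the final letter is.
"dunmev" ends in -v. The stems ending in -v (zundetkav → zundetkiv, pontov → pontiv, lewufov → lewufiv) change the last vowel to 'i'.
The other patterns: stems ending in -h add the prefix ka-; stems ending in -d add -us; stems ending in -s or -z insert -ol- after the first vowel.
So dunmev → dunmiv.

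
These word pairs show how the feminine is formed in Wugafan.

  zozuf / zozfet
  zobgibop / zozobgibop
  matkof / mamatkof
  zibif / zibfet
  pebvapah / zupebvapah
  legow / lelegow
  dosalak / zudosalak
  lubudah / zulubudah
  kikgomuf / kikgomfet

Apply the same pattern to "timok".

matkof and zozuf both end in -f yet inflect differently (mamatkof, zozfet), so the final letter is not what conditions the rule; the last vowel is.
"timok" has last vowel 'o'. The stems whose last vowel is 'o' (zobgibop → zozobgibop, legow → lelegow, matkof → mamatkof) repeat the first consonant+vowel as a prefix.
The other patterns: stems whose last vowel is 'a' add the prefix zu-; stems whose last vowel is 'i' or 'u' delete the last vowel and add -et.
So timok → titimok.

titimok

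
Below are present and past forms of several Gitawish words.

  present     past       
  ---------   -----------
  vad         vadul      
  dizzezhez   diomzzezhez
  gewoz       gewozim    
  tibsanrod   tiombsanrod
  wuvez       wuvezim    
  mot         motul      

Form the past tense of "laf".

gewoz and dizzezhez both end in -z yet inflect differently (gewozim, diomzzezhez), so the final letter is not what conditions the rule; the number of vowels is.
"laf" has 1 vowel. The stems with 1 vowel (vad → vadul, mot → motul) add -ul.
The other patterns: stems with 2 vowels add -im; stems with 3 vowels insert -om- after the first vowel.
So laf → laful.

laful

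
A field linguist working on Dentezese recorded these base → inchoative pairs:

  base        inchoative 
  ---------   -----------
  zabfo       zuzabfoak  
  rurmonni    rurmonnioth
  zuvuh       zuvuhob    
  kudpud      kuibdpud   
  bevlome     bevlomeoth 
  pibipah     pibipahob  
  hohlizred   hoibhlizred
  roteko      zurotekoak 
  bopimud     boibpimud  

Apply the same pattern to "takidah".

takidahob

zuvuh and bopimud both have last vowel 'u' yet inflect differently (zuvuhob, boibpimud), so the last vowel is not what conditions the rule; the final letter is.
"takidah" ends in -h. The stems ending in -h (pibipah → pibipahob, zuvuh → zuvuhob) add -ob.
So takidah → takidahob.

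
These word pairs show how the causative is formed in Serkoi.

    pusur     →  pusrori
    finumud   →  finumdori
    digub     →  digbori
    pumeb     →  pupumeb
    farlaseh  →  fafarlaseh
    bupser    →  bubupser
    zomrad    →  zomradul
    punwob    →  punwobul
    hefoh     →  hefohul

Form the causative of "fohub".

digub and pumeb both end in -b yet inflect differently (digbori, pupumeb), so the final letter is not what conditions the rule; the last vowel is.
"fohub" has last vowel 'u'. The stems whose last vowel is 'u' (pusur → pusrori, finumud → finumdori, digub → digbori) delete the last vowel and add -ori.
The other patterns: stems whose last vowel is 'e' repeat the first consonant+vowel as a prefix; stems whose last vowel is 'a' or 'o' add -ul.
So fohub → fohbori.

fohbori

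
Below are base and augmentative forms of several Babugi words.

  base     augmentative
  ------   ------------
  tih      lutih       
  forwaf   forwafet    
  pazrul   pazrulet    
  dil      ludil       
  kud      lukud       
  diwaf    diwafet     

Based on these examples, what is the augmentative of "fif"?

"fif" has 1 vowel. The stems with 1 vowel (kud → lukud, tih → lutih, dil → ludil) add the prefix lu-.
The other pattern: stems with 2 vowels add -et.
So fif → lufif.

lufif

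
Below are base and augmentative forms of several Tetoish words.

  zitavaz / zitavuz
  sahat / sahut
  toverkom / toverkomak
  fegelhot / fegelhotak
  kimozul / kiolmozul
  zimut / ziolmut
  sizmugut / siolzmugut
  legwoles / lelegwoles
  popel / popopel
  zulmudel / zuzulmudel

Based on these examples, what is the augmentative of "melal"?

melul

sahat and fegelhot both end in -t yet inflect differently (sahut, fegelhotak), so the final letter is not what conditions the rule; the last vowel is.
"melal" has last vowel 'a'. The stems whose last vowel is 'a' (zitavaz → zitavuz, sahat → sahut) change the last vowel to 'u'.
So melal → melul.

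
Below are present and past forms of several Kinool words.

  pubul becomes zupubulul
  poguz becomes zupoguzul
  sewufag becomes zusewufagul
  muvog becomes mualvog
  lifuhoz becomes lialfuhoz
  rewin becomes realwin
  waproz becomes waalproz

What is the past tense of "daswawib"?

sewufag and muvog both end in -g yet inflect differently (zusewufagul, mualvog), so the final letter is not what conditions the rule; the last vowel is.
"daswawib" has last vowel 'i'. The one such stem in the data (rewin → realwin) inserts -al- after the first vowel (as do muvog, lifuhoz), so the same rule applies.
So daswawib → daalswawib.

daalswawib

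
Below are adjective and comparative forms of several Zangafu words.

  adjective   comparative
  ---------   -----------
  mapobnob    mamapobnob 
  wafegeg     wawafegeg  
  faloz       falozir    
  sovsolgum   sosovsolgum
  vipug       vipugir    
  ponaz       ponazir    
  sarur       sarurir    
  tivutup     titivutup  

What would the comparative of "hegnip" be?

hegnipir

vipug and wafegeg both end in -g yet inflect differently (vipugir, wawafegeg), so the final letter is not what conditions the rule; the number of vowels is.
"hegnip" has 2 vowels. The stems with 2 vowels (vipug → vipugir, sarur → sarurir, faloz → falozir) add -ir.
The other pattern: stems with 3 vowels repeat the first consonant+vowel as a prefix.
So hegnip → hegnipir.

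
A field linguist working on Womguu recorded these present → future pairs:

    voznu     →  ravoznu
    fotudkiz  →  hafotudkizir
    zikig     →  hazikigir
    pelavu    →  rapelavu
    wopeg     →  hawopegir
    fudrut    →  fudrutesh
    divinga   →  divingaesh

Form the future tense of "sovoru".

rasovoru

voznu and fudrut both have last vowel 'u' yet inflect differently (ravoznu, fudrutesh), so the last vowel is not what conditions the rule; the final letter is.
"sovoru" ends in -u. The stems ending in -u (voznu → ravoznu, pelavu → rapelavu) add the prefix ra-.
So sovoru → rasovoru.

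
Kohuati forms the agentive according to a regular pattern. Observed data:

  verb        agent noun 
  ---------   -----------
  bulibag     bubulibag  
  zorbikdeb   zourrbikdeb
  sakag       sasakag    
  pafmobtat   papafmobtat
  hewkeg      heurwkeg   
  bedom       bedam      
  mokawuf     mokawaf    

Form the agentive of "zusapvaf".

zuzusapvaf

bulibag and hewkeg both end in -g yet inflect differently (bubulibag, heurwkeg), so the final letter is not what conditions the rule; the last vowel is.
"zusapvaf" has last vowel 'a'. The stems whose last vowel is 'a' (bulibag → bubulibag, pafmobtat → papafmobtat, sakag → sasakag) repeat the first consonant+vowel as a prefix.
The other patterns: stems whose last vowel is 'e' insert -ur- after the first vowel; stems whose last vowel is 'o' or 'u' change the last vowel to 'a'.
So zusapvaf → zuzusapvaf.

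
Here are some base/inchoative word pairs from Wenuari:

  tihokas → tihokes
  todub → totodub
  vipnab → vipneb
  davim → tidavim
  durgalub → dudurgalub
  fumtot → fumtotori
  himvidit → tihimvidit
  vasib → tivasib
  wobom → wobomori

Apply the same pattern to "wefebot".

"wefebot" has last vowel 'o'. The stems whose last vowel is 'o' (wobom → wobomori, fumtot → fumtotori) add -ori.
The other patterns: stems whose last vowel is 'i' add the prefix ti-; stems whose last vowel is 'a' change the last vowel to 'e'; stems whose last vowel is 'u' repeat the first consonant+vowel as a prefix.
So wefebot → wefebotori.

wefebotori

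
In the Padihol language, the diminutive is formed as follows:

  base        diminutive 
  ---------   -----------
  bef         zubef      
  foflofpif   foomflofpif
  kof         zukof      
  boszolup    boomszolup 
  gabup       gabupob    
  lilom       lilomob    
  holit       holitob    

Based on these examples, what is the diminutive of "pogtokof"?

"pogtokof" has 3 vowels. The stems with 3 vowels (boszolup → boomszolup, foflofpif → foomflofpif) insert -om- after the first vowel.
So pogtokof → poomgtokof.

poomgtokof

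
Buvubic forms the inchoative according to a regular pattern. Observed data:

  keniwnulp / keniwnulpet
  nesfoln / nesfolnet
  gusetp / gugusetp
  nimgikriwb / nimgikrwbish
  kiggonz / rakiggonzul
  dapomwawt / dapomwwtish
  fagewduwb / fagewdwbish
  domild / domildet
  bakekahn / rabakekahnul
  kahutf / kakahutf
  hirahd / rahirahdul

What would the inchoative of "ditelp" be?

ditelpet

"ditelp" has second-to-last letter 'l'. The stems whose second-to-last letter is 'l' (domild → domildet, nesfoln → nesfolnet, keniwnulp → keniwnulpet) add -et.
So ditelp → ditelpet.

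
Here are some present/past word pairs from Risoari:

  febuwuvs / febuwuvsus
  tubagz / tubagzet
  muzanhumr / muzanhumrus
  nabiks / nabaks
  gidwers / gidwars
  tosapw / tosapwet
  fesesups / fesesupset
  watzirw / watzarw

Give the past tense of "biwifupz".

biwifupzet

febuwuvs and fesesups both end in -s yet inflect differently (febuwuvsus, fesesupset), so the final letter is not what conditions the rule; the second-to-last letter is.
"biwifupz" has second-to-last letter 'p'. The stems whose second-to-last letter is 'p' (tosapw → tosapwet, fesesups → fesesupset) add -et.
The other patterns: stems whose second-to-last letter is 'm' or 'v' add -us; stems whose second-to-last letter is 'k' or 'r' change the last vowel to 'a'.
So biwifupz → biwifupzet.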